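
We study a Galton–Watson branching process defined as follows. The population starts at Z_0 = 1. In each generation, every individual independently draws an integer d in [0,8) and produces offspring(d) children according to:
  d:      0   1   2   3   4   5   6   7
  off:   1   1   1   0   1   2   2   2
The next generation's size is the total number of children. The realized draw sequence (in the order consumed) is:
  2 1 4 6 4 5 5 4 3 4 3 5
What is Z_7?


gen 0: Z_0=1, draws=[2], offspring=[1], Z_1=1
gen 1: Z_1=1, draws=[1], offspring=[1], Z_2=1
gen 2: Z_2=1, draws=[4], offspring=[1], Z_3=1
gen 3: Z_3=1, draws=[6], offspring=[2], Z_4=2
gen 4: Z_4=2, draws=[4, 5], offspring=[1, 2], Z_5=3
gen 5: Z_5=3, draws=[5, 4, 3], offspring=[2, 1, 0], Z_6=3
gen 6: Z_6=3, draws=[4, 3, 5], offspring=[1, 0, 2], Z_7=3

3


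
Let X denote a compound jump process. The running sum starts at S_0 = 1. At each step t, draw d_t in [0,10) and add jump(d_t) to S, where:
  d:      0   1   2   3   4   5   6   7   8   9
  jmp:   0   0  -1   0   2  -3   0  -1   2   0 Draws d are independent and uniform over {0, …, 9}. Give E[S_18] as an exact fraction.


-4/5

Outcome values over d=0..9: [0, 0, -1, 0, 2, -3, 0, -1, 2, 0]
Σy = -1, Σy² = 19, M = 10
μ = -1/10 = -1/10,  σ² = 19/10 − (-1/10)² = 189/100
E[S_18] = 1 + 18·(-1/10) = -4/5


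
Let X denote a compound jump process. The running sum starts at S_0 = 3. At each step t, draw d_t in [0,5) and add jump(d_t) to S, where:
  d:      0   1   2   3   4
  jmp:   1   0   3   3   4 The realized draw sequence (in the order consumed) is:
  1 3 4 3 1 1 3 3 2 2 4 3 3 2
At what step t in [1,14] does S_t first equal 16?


7

t=0: S=3, d=1, jump=0, S_1=3
t=1: S=3, d=3, jump=3, S_2=6
t=2: S=6, d=4, jump=4, S_3=10
t=3: S=10, d=3, jump=3, S_4=13
t=4: S=13, d=1, jump=0, S_5=13
t=5: S=13, d=1, jump=0, S_6=13
t=6: S=13, d=3, jump=3, S_7=16
t=7: S=16, d=3, jump=3, S_8=19
t=8: S=19, d=2, jump=3, S_9=22
t=9: S=22, d=2, jump=3, S_10=25
t=10: S=25, d=4, jump=4, S_11=29
t=11: S=29, d=3, jump=3, S_12=32
t=12: S=32, d=3, jump=3, S_13=35
t=13: S=35, d=2, jump=3, S_14=38


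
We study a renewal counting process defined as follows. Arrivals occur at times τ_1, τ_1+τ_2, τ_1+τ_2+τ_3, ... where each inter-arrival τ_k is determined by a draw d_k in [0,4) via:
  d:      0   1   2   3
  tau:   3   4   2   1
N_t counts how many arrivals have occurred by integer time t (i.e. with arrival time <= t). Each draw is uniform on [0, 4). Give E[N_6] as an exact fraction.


Inter-arrival values over d=0..3: [3, 4, 2, 1]
Each d has probability 1/4, so the pmf of τ is: f(1) = 1/4, f(2) = 1/4, f(3) = 1/4, f(4) = 1/4
Renewal equation for m(n) = E[N_n]: condition on τ_1 = k (if k <= n, one arrival plus a fresh copy on the remaining n−k steps): m(n) = F(n) + Σ_{k<=n} f(k)·m(n−k), where F(n) = P(τ <= n) and m(0) = 0
m(1) = F(1) = 1/4
m(2) = F(2) + f(1)·m(1) = 1/2 + 1/4·1/4 = 9/16
m(3) = F(3) + f(1)·m(2) + f(2)·m(1) = 3/4 + 1/4·9/16 + 1/4·1/4 = 61/64
m(4) = F(4) + f(1)·m(3) + f(2)·m(2) + f(3)·m(1) = 1 + 1/4·61/64 + 1/4·9/16 + 1/4·1/4 = 369/256
m(5) = F(5) + f(1)·m(4) + f(2)·m(3) + f(3)·m(2) + f(4)·m(1) = 1 + 1/4·369/256 + 1/4·61/64 + 1/4·9/16 + 1/4·1/4 = 1845/1024
m(6) = F(6) + f(1)·m(5) + f(2)·m(4) + f(3)·m(3) + f(4)·m(2) = 1 + 1/4·1845/1024 + 1/4·369/256 + 1/4·61/64 + 1/4·9/16 = 8969/4096
E[N_6] = m(6) = 8969/4096

8969/4096


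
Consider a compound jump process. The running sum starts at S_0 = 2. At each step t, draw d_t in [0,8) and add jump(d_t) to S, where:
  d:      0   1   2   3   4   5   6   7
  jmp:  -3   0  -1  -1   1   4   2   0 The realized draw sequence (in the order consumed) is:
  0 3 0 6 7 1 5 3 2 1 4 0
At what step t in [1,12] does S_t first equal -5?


t=0: S=2, d=0, jump=-3, S_1=-1
t=1: S=-1, d=3, jump=-1, S_2=-2
t=2: S=-2, d=0, jump=-3, S_3=-5
t=3: S=-5, d=6, jump=2, S_4=-3
t=4: S=-3, d=7, jump=0, S_5=-3
t=5: S=-3, d=1, jump=0, S_6=-3
t=6: S=-3, d=5, jump=4, S_7=1
t=7: S=1, d=3, jump=-1, S_8=0
t=8: S=0, d=2, jump=-1, S_9=-1
t=9: S=-1, d=1, jump=0, S_10=-1
t=10: S=-1, d=4, jump=1, S_11=0
t=11: S=0, d=0, jump=-3, S_12=-3

3


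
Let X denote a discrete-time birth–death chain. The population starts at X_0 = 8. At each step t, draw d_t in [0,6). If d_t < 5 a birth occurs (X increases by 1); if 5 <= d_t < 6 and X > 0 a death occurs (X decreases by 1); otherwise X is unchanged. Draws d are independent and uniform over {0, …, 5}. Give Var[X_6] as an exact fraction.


X can drop by at most 1 per step and X_0 = 8 > T = 6, so X_t >= 8 − t >= 2 > 0 for every t <= 6: the floor at 0 (the 'and X > 0' condition) never binds. Hence X_6 = X_0 + Σ_{t<6} Y_t with i.i.d. increments Y_t = y(d_t) ∈ {+1, −1, 0}.
Outcome values over d=0..5: [1, 1, 1, 1, 1, -1]
Σy = 4, Σy² = 6, M = 6
μ = 4/6 = 2/3,  σ² = 6/6 − (2/3)² = 5/9
Independent increments: Var[X_6] = 6·σ² = 6·(5/9) = 10/3

10/3


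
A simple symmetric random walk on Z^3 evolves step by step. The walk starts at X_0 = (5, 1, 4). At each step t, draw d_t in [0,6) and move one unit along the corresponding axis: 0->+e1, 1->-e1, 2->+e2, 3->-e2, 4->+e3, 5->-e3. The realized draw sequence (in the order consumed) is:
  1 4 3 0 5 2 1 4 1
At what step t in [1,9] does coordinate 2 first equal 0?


3

t=0: X=(5, 1, 4), d=1 → -e1, X_1=(4, 1, 4)
t=1: X=(4, 1, 4), d=4 → +e3, X_2=(4, 1, 5)
t=2: X=(4, 1, 5), d=3 → -e2, X_3=(4, 0, 5)
t=3: X=(4, 0, 5), d=0 → +e1, X_4=(5, 0, 5)
t=4: X=(5, 0, 5), d=5 → -e3, X_5=(5, 0, 4)
t=5: X=(5, 0, 4), d=2 → +e2, X_6=(5, 1, 4)
t=6: X=(5, 1, 4), d=1 → -e1, X_7=(4, 1, 4)
t=7: X=(4, 1, 4), d=4 → +e3, X_8=(4, 1, 5)
t=8: X=(4, 1, 5), d=1 → -e1, X_9=(3, 1, 5)


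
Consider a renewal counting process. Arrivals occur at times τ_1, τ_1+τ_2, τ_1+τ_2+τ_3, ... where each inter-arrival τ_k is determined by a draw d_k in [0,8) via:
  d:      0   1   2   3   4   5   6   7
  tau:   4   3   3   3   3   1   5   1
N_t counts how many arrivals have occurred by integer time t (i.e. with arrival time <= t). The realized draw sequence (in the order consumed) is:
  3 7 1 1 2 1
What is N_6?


draw d_1=3: τ_1=3, arrival time A_1=3
draw d_2=7: τ_2=1, arrival time A_2=4
draw d_3=1: τ_3=3, arrival time A_3=7
draw d_4=1: τ_4=3, arrival time A_4=10
draw d_5=2: τ_5=3, arrival time A_5=13
draw d_6=1: τ_6=3, arrival time A_6=16
N_t over t=0..6: 0:0 1:0 2:0 3:1 4:2 5:2 6:2

2


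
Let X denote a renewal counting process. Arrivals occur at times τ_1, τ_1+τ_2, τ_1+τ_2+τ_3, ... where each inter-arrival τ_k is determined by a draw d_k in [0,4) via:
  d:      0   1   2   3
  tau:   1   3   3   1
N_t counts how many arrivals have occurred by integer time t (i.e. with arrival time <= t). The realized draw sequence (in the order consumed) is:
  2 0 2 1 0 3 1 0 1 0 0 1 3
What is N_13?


draw d_1=2: τ_1=3, arrival time A_1=3
draw d_2=0: τ_2=1, arrival time A_2=4
draw d_3=2: τ_3=3, arrival time A_3=7
draw d_4=1: τ_4=3, arrival time A_4=10
draw d_5=0: τ_5=1, arrival time A_5=11
draw d_6=3: τ_6=1, arrival time A_6=12
draw d_7=1: τ_7=3, arrival time A_7=15
draw d_8=0: τ_8=1, arrival time A_8=16
draw d_9=1: τ_9=3, arrival time A_9=19
draw d_10=0: τ_10=1, arrival time A_10=20
draw d_11=0: τ_11=1, arrival time A_11=21
draw d_12=1: τ_12=3, arrival time A_12=24
draw d_13=3: τ_13=1, arrival time A_13=25
N_t over t=0..13: 0:0 1:0 2:0 3:1 4:2 5:2 6:2 7:3 8:3 9:3 10:4 11:5 12:6 13:6

6


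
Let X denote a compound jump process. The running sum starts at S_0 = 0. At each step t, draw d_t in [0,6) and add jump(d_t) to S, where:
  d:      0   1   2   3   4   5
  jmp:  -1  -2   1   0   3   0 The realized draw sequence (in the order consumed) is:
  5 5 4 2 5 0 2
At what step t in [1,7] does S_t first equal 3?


3

t=0: S=0, d=5, jump=0, S_1=0
t=1: S=0, d=5, jump=0, S_2=0
t=2: S=0, d=4, jump=3, S_3=3
t=3: S=3, d=2, jump=1, S_4=4
t=4: S=4, d=5, jump=0, S_5=4
t=5: S=4, d=0, jump=-1, S_6=3
t=6: S=3, d=2, jump=1, S_7=4


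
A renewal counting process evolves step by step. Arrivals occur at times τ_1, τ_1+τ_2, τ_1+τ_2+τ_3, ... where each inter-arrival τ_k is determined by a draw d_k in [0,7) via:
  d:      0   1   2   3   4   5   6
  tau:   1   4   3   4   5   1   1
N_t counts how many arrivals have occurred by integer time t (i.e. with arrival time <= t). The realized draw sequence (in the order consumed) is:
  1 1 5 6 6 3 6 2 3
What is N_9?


draw d_1=1: τ_1=4, arrival time A_1=4
draw d_2=1: τ_2=4, arrival time A_2=8
draw d_3=5: τ_3=1, arrival time A_3=9
draw d_4=6: τ_4=1, arrival time A_4=10
draw d_5=6: τ_5=1, arrival time A_5=11
draw d_6=3: τ_6=4, arrival time A_6=15
draw d_7=6: τ_7=1, arrival time A_7=16
draw d_8=2: τ_8=3, arrival time A_8=19
draw d_9=3: τ_9=4, arrival time A_9=23
N_t over t=0..9: 0:0 1:0 2:0 3:0 4:1 5:1 6:1 7:1 8:2 9:3

3


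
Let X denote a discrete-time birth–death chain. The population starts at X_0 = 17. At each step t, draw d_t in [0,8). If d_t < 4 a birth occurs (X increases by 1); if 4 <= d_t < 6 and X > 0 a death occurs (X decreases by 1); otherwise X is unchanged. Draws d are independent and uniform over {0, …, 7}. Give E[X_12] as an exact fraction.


X can drop by at most 1 per step and X_0 = 17 > T = 12, so X_t >= 17 − t >= 5 > 0 for every t <= 12: the floor at 0 (the 'and X > 0' condition) never binds. Hence X_12 = X_0 + Σ_{t<12} Y_t with i.i.d. increments Y_t = y(d_t) ∈ {+1, −1, 0}.
Outcome values over d=0..7: [1, 1, 1, 1, -1, -1, 0, 0]
Σy = 2, Σy² = 6, M = 8
μ = 2/8 = 1/4,  σ² = 6/8 − (1/4)² = 11/16
E[X_12] = 17 + 12·(1/4) = 20

20


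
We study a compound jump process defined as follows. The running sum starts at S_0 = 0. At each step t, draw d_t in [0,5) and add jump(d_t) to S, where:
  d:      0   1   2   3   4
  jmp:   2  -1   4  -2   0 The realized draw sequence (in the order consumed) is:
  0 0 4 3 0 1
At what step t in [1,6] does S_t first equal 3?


t=0: S=0, d=0, jump=2, S_1=2
t=1: S=2, d=0, jump=2, S_2=4
t=2: S=4, d=4, jump=0, S_3=4
t=3: S=4, d=3, jump=-2, S_4=2
t=4: S=2, d=0, jump=2, S_5=4
t=5: S=4, d=1, jump=-1, S_6=3

6


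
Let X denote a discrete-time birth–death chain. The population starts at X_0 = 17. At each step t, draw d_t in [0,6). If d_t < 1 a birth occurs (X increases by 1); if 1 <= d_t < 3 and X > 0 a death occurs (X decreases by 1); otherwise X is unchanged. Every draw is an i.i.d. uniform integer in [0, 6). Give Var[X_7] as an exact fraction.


119/36

X can drop by at most 1 per step and X_0 = 17 > T = 7, so X_t >= 17 − t >= 10 > 0 for every t <= 7: the floor at 0 (the 'and X > 0' condition) never binds. Hence X_7 = X_0 + Σ_{t<7} Y_t with i.i.d. increments Y_t = y(d_t) ∈ {+1, −1, 0}.
Outcome values over d=0..5: [1, -1, -1, 0, 0, 0]
Σy = -1, Σy² = 3, M = 6
μ = -1/6 = -1/6,  σ² = 3/6 − (-1/6)² = 17/36
Independent increments: Var[X_7] = 7·σ² = 7·(17/36) = 119/36


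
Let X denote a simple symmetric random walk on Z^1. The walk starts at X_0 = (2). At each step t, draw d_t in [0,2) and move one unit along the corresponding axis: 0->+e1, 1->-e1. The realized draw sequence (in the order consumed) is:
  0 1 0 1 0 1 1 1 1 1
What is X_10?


t=0: X=(2), d=0 → +e1, X_1=(3)
t=1: X=(3), d=1 → -e1, X_2=(2)
t=2: X=(2), d=0 → +e1, X_3=(3)
t=3: X=(3), d=1 → -e1, X_4=(2)
t=4: X=(2), d=0 → +e1, X_5=(3)
t=5: X=(3), d=1 → -e1, X_6=(2)
t=6: X=(2), d=1 → -e1, X_7=(1)
t=7: X=(1), d=1 → -e1, X_8=(0)
t=8: X=(0), d=1 → -e1, X_9=(-1)
t=9: X=(-1), d=1 → -e1, X_10=(-2)

(-2)


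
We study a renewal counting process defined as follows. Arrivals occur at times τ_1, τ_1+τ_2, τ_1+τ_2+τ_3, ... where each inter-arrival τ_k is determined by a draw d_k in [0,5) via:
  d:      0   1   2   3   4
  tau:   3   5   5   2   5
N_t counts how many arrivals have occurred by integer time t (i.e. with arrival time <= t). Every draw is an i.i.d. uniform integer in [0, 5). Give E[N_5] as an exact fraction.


28/25

Inter-arrival values over d=0..4: [3, 5, 5, 2, 5]
Each d has probability 1/5, so the pmf of τ is: f(2) = 1/5, f(3) = 1/5, f(5) = 3/5
Renewal equation for m(n) = E[N_n]: condition on τ_1 = k (if k <= n, one arrival plus a fresh copy on the remaining n−k steps): m(n) = F(n) + Σ_{k<=n} f(k)·m(n−k), where F(n) = P(τ <= n) and m(0) = 0
m(1) = F(1) = 0
m(2) = F(2) = 1/5
m(3) = F(3) = 2/5
m(4) = F(4) + f(2)·m(2) = 2/5 + 1/5·1/5 = 11/25
m(5) = F(5) + f(2)·m(3) + f(3)·m(2) = 1 + 1/5·2/5 + 1/5·1/5 = 28/25
E[N_5] = m(5) = 28/25


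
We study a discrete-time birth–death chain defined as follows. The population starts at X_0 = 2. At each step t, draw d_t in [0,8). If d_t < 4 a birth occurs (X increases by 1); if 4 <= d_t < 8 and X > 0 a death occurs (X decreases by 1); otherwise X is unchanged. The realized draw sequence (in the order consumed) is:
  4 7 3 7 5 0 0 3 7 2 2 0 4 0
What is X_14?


5

t=0: X=2, d=4 → death, X_1=1
t=1: X=1, d=7 → death, X_2=0
t=2: X=0, d=3 → birth, X_3=1
t=3: X=1, d=7 → death, X_4=0
t=4: X=0, d=5 → hold, X_5=0
t=5: X=0, d=0 → birth, X_6=1
t=6: X=1, d=0 → birth, X_7=2
t=7: X=2, d=3 → birth, X_8=3
t=8: X=3, d=7 → death, X_9=2
t=9: X=2, d=2 → birth, X_10=3
t=10: X=3, d=2 → birth, X_11=4
t=11: X=4, d=0 → birth, X_12=5
t=12: X=5, d=4 → death, X_13=4
t=13: X=4, d=0 → birth, X_14=5


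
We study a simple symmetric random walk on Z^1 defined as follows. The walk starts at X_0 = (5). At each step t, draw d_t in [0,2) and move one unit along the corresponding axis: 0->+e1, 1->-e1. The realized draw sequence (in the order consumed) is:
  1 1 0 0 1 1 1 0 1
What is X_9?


t=0: X=(5), d=1 → -e1, X_1=(4)
t=1: X=(4), d=1 → -e1, X_2=(3)
t=2: X=(3), d=0 → +e1, X_3=(4)
t=3: X=(4), d=0 → +e1, X_4=(5)
t=4: X=(5), d=1 → -e1, X_5=(4)
t=5: X=(4), d=1 → -e1, X_6=(3)
t=6: X=(3), d=1 → -e1, X_7=(2)
t=7: X=(2), d=0 → +e1, X_8=(3)
t=8: X=(3), d=1 → -e1, X_9=(2)

(2)


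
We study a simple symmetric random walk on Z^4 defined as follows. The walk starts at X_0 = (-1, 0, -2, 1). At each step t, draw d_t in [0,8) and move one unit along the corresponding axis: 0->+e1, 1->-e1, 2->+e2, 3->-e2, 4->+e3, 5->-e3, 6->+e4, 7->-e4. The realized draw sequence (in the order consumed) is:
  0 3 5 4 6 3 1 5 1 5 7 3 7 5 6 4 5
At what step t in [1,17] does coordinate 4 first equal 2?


t=0: X=(-1, 0, -2, 1), d=0 → +e1, X_1=(0, 0, -2, 1)
t=1: X=(0, 0, -2, 1), d=3 → -e2, X_2=(0, -1, -2, 1)
t=2: X=(0, -1, -2, 1), d=5 → -e3, X_3=(0, -1, -3, 1)
t=3: X=(0, -1, -3, 1), d=4 → +e3, X_4=(0, -1, -2, 1)
t=4: X=(0, -1, -2, 1), d=6 → +e4, X_5=(0, -1, -2, 2)
t=5: X=(0, -1, -2, 2), d=3 → -e2, X_6=(0, -2, -2, 2)
t=6: X=(0, -2, -2, 2), d=1 → -e1, X_7=(-1, -2, -2, 2)
t=7: X=(-1, -2, -2, 2), d=5 → -e3, X_8=(-1, -2, -3, 2)
t=8: X=(-1, -2, -3, 2), d=1 → -e1, X_9=(-2, -2, -3, 2)
t=9: X=(-2, -2, -3, 2), d=5 → -e3, X_10=(-2, -2, -4, 2)
t=10: X=(-2, -2, -4, 2), d=7 → -e4, X_11=(-2, -2, -4, 1)
t=11: X=(-2, -2, -4, 1), d=3 → -e2, X_12=(-2, -3, -4, 1)
t=12: X=(-2, -3, -4, 1), d=7 → -e4, X_13=(-2, -3, -4, 0)
t=13: X=(-2, -3, -4, 0), d=5 → -e3, X_14=(-2, -3, -5, 0)
t=14: X=(-2, -3, -5, 0), d=6 → +e4, X_15=(-2, -3, -5, 1)
t=15: X=(-2, -3, -5, 1), d=4 → +e3, X_16=(-2, -3, -4, 1)
t=16: X=(-2, -3, -4, 1), d=5 → -e3, X_17=(-2, -3, -5, 1)

5


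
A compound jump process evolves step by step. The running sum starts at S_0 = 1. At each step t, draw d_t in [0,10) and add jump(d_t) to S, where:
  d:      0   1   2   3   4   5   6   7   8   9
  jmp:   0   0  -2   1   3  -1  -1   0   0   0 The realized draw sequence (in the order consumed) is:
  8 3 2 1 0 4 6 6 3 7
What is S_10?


t=0: S=1, d=8, jump=0, S_1=1
t=1: S=1, d=3, jump=1, S_2=2
t=2: S=2, d=2, jump=-2, S_3=0
t=3: S=0, d=1, jump=0, S_4=0
t=4: S=0, d=0, jump=0, S_5=0
t=5: S=0, d=4, jump=3, S_6=3
t=6: S=3, d=6, jump=-1, S_7=2
t=7: S=2, d=6, jump=-1, S_8=1
t=8: S=1, d=3, jump=1, S_9=2
t=9: S=2, d=7, jump=0, S_10=2

2


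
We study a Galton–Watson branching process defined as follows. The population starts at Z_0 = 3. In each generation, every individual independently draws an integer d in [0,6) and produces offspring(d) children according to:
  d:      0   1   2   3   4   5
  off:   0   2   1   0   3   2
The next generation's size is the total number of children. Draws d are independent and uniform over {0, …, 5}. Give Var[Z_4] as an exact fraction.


123200/2187

Outcome values over d=0..5: [0, 2, 1, 0, 3, 2]
Σy = 8, Σy² = 18, M = 6
μ = 8/6 = 4/3,  σ² = 18/6 − (4/3)² = 11/9
V_0 = 0, E_0 = 3
V_1 = 11/9·E_0 + (4/3)²·V_0 = 11/3;  E_1 = 4
V_2 = 11/9·E_1 + (4/3)²·V_1 = 308/27;  E_2 = 16/3
V_3 = 11/9·E_2 + (4/3)²·V_2 = 6512/243;  E_3 = 64/9
V_4 = 11/9·E_3 + (4/3)²·V_3 = 123200/2187;  E_4 = 256/27


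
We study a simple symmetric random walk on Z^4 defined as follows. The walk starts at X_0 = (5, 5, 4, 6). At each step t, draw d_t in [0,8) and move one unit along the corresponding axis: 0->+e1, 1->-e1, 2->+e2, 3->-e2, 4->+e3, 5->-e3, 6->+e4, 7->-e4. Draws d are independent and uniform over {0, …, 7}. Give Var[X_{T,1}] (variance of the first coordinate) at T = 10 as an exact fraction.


5/2

Outcome values over d=0..7: [1, -1, 0, 0, 0, 0, 0, 0]
Σy = 0, Σy² = 2, M = 8
μ = 0/8 = 0,  σ² = 2/8 − (0)² = 1/4
Independent increments: Var[X_10] = 10·σ² = 10·(1/4) = 5/2


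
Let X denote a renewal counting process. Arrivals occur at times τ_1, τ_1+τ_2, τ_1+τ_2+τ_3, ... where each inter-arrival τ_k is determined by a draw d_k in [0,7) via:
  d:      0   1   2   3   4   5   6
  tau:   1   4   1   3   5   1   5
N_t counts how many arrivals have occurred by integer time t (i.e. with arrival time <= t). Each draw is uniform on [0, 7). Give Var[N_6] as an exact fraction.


12363415980/13841287201

Inter-arrival values over d=0..6: [1, 4, 1, 3, 5, 1, 5]
Each d has probability 1/7, so the pmf of τ is: f(1) = 3/7, f(3) = 1/7, f(4) = 1/7, f(5) = 2/7
Let p_n(j) = P(N_n = j), with p_0 = [1]. Condition on τ_1: p_n(0) = P(τ > n), and for j >= 1, p_n(j) = Σ_{k<=n} f(k)·p_{n−k}(j−1)
p_1 = [4/7, 3/7]  (j = 0..1)
p_2 = [4/7, 12/49, 9/49]  (j = 0..2)
p_3 = [3/7, 19/49, 36/343, 27/343]  (j = 0..3)
p_4 = [2/7, 20/49, 78/343, 108/2401, 81/2401]  (j = 0..4)
p_5 = [0, 4/7, 93/343, 297/2401, 324/16807, 243/16807]  (j = 0..5)
p_6 = [0, 15/49, 157/343, 54/343, 1080/16807, 972/117649, 729/117649]  (j = 0..6)
E[N_6] = Σ j·p_6(j) = 238757/117649;  E[N_6²] = Σ j²·p_6(j) = 589621/117649
Var[N_6] = 589621/117649 − (238757/117649)² = 12363415980/13841287201


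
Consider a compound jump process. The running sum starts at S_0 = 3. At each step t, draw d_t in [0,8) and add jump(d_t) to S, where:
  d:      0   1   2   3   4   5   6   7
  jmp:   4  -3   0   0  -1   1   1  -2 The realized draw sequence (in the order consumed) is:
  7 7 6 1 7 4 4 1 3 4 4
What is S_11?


-12

t=0: S=3, d=7, jump=-2, S_1=1
t=1: S=1, d=7, jump=-2, S_2=-1
t=2: S=-1, d=6, jump=1, S_3=0
t=3: S=0, d=1, jump=-3, S_4=-3
t=4: S=-3, d=7, jump=-2, S_5=-5
t=5: S=-5, d=4, jump=-1, S_6=-6
t=6: S=-6, d=4, jump=-1, S_7=-7
t=7: S=-7, d=1, jump=-3, S_8=-10
t=8: S=-10, d=3, jump=0, S_9=-10
t=9: S=-10, d=4, jump=-1, S_10=-11
t=10: S=-11, d=4, jump=-1, S_11=-12


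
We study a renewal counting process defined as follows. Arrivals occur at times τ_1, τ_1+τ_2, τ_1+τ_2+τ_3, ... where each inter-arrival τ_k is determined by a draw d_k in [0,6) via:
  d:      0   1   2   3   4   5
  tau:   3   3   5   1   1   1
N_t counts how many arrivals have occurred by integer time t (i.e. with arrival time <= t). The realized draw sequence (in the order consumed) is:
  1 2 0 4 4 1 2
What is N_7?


draw d_1=1: τ_1=3, arrival time A_1=3
draw d_2=2: τ_2=5, arrival time A_2=8
draw d_3=0: τ_3=3, arrival time A_3=11
draw d_4=4: τ_4=1, arrival time A_4=12
draw d_5=4: τ_5=1, arrival time A_5=13
draw d_6=1: τ_6=3, arrival time A_6=16
draw d_7=2: τ_7=5, arrival time A_7=21
N_t over t=0..7: 0:0 1:0 2:0 3:1 4:1 5:1 6:1 7:1

1


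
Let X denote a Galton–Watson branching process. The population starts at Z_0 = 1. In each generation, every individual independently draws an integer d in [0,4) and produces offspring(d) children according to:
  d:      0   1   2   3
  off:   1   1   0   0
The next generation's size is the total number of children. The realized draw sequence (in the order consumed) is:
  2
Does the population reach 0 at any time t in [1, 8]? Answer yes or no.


yes

gen 0: Z_0=1, draws=[2], offspring=[0], Z_1=0
gen 1: Z_1=0, draws=[], offspring=[], Z_2=0
gen 2: Z_2=0, draws=[], offspring=[], Z_3=0
gen 3: Z_3=0, draws=[], offspring=[], Z_4=0
gen 4: Z_4=0, draws=[], offspring=[], Z_5=0
gen 5: Z_5=0, draws=[], offspring=[], Z_6=0
gen 6: Z_6=0, draws=[], offspring=[], Z_7=0
gen 7: Z_7=0, draws=[], offspring=[], Z_8=0


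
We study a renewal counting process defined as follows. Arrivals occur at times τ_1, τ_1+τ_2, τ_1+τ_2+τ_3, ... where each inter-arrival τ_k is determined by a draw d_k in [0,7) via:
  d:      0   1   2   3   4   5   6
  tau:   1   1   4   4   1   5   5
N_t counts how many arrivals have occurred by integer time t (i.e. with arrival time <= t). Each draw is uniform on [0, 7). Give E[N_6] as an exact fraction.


231064/117649

Inter-arrival values over d=0..6: [1, 1, 4, 4, 1, 5, 5]
Each d has probability 1/7, so the pmf of τ is: f(1) = 3/7, f(4) = 2/7, f(5) = 2/7
Renewal equation for m(n) = E[N_n]: condition on τ_1 = k (if k <= n, one arrival plus a fresh copy on the remaining n−k steps): m(n) = F(n) + Σ_{k<=n} f(k)·m(n−k), where F(n) = P(τ <= n) and m(0) = 0
m(1) = F(1) = 3/7
m(2) = F(2) + f(1)·m(1) = 3/7 + 3/7·3/7 = 30/49
m(3) = F(3) + f(1)·m(2) = 3/7 + 3/7·30/49 = 237/343
m(4) = F(4) + f(1)·m(3) = 5/7 + 3/7·237/343 = 2426/2401
m(5) = F(5) + f(1)·m(4) + f(4)·m(1) = 1 + 3/7·2426/2401 + 2/7·3/7 = 26143/16807
m(6) = F(6) + f(1)·m(5) + f(4)·m(2) + f(5)·m(1) = 1 + 3/7·26143/16807 + 2/7·30/49 + 2/7·3/7 = 231064/117649
E[N_6] = m(6) = 231064/117649


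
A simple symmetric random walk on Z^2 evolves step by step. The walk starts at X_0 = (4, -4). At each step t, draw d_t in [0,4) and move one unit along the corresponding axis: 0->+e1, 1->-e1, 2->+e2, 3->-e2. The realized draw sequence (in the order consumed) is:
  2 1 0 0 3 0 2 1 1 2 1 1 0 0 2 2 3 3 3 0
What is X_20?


t=0: X=(4, -4), d=2 → +e2, X_1=(4, -3)
t=1: X=(4, -3), d=1 → -e1, X_2=(3, -3)
t=2: X=(3, -3), d=0 → +e1, X_3=(4, -3)
t=3: X=(4, -3), d=0 → +e1, X_4=(5, -3)
t=4: X=(5, -3), d=3 → -e2, X_5=(5, -4)
t=5: X=(5, -4), d=0 → +e1, X_6=(6, -4)
t=6: X=(6, -4), d=2 → +e2, X_7=(6, -3)
t=7: X=(6, -3), d=1 → -e1, X_8=(5, -3)
t=8: X=(5, -3), d=1 → -e1, X_9=(4, -3)
t=9: X=(4, -3), d=2 → +e2, X_10=(4, -2)
t=10: X=(4, -2), d=1 → -e1, X_11=(3, -2)
t=11: X=(3, -2), d=1 → -e1, X_12=(2, -2)
t=12: X=(2, -2), d=0 → +e1, X_13=(3, -2)
t=13: X=(3, -2), d=0 → +e1, X_14=(4, -2)
t=14: X=(4, -2), d=2 → +e2, X_15=(4, -1)
t=15: X=(4, -1), d=2 → +e2, X_16=(4, 0)
t=16: X=(4, 0), d=3 → -e2, X_17=(4, -1)
t=17: X=(4, -1), d=3 → -e2, X_18=(4, -2)
t=18: X=(4, -2), d=3 → -e2, X_19=(4, -3)
t=19: X=(4, -3), d=0 → +e1, X_20=(5, -3)

(5, -3)


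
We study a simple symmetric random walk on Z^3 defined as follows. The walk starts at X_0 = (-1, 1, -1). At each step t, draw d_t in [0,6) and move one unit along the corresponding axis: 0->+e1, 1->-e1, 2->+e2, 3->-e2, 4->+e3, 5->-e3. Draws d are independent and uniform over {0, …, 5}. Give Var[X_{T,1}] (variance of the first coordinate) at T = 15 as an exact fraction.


Outcome values over d=0..5: [1, -1, 0, 0, 0, 0]
Σy = 0, Σy² = 2, M = 6
μ = 0/6 = 0,  σ² = 2/6 − (0)² = 1/3
Independent increments: Var[X_15] = 15·σ² = 15·(1/3) = 5

5


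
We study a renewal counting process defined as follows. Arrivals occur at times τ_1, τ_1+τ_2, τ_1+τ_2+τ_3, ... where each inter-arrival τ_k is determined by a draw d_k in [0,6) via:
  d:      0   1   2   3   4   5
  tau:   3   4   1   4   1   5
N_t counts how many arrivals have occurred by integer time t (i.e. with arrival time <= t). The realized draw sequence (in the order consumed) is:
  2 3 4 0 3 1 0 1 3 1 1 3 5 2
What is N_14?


5

draw d_1=2: τ_1=1, arrival time A_1=1
draw d_2=3: τ_2=4, arrival time A_2=5
draw d_3=4: τ_3=1, arrival time A_3=6
draw d_4=0: τ_4=3, arrival time A_4=9
draw d_5=3: τ_5=4, arrival time A_5=13
draw d_6=1: τ_6=4, arrival time A_6=17
draw d_7=0: τ_7=3, arrival time A_7=20
draw d_8=1: τ_8=4, arrival time A_8=24
draw d_9=3: τ_9=4, arrival time A_9=28
draw d_10=1: τ_10=4, arrival time A_10=32
draw d_11=1: τ_11=4, arrival time A_11=36
draw d_12=3: τ_12=4, arrival time A_12=40
draw d_13=5: τ_13=5, arrival time A_13=45
draw d_14=2: τ_14=1, arrival time A_14=46
N_t over t=0..14: 0:0 1:1 2:1 3:1 4:1 5:2 6:3 7:3 8:3 9:4 10:4 11:4 12:4 13:5 14:5


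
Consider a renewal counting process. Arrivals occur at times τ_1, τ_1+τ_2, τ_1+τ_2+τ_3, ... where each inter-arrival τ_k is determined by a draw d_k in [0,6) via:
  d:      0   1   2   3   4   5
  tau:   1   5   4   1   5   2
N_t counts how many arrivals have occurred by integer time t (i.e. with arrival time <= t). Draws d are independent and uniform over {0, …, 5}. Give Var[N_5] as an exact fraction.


78307/118098

Inter-arrival values over d=0..5: [1, 5, 4, 1, 5, 2]
Each d has probability 1/6, so the pmf of τ is: f(1) = 1/3, f(2) = 1/6, f(4) = 1/6, f(5) = 1/3
Let p_n(j) = P(N_n = j), with p_0 = [1]. Condition on τ_1: p_n(0) = P(τ > n), and for j >= 1, p_n(j) = Σ_{k<=n} f(k)·p_{n−k}(j−1)
p_1 = [2/3, 1/3]  (j = 0..1)
p_2 = [1/2, 7/18, 1/9]  (j = 0..2)
p_3 = [1/2, 5/18, 5/27, 1/27]  (j = 0..3)
p_4 = [1/3, 5/12, 17/108, 13/162, 1/81]  (j = 0..4)
p_5 = [0, 23/36, 13/54, 1/12, 8/243, 1/243]  (j = 0..5)
E[N_5] = Σ j·p_5(j) = 370/243;  E[N_5²] = Σ j²·p_5(j) = 161/54
Var[N_5] = 161/54 − (370/243)² = 78307/118098


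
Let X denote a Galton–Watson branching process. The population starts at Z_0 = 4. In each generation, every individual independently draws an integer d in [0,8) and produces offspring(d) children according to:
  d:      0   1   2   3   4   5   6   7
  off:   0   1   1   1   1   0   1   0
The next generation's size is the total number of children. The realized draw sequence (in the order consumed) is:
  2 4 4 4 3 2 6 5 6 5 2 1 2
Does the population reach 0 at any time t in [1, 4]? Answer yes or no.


gen 0: Z_0=4, draws=[2, 4, 4, 4], offspring=[1, 1, 1, 1], Z_1=4
gen 1: Z_1=4, draws=[3, 2, 6, 5], offspring=[1, 1, 1, 0], Z_2=3
gen 2: Z_2=3, draws=[6, 5, 2], offspring=[1, 0, 1], Z_3=2
gen 3: Z_3=2, draws=[1, 2], offspring=[1, 1], Z_4=2

no


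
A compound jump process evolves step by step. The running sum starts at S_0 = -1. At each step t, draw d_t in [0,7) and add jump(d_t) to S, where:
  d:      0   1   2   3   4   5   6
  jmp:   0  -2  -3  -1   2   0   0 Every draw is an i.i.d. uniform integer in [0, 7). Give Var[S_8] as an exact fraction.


Outcome values over d=0..6: [0, -2, -3, -1, 2, 0, 0]
Σy = -4, Σy² = 18, M = 7
μ = -4/7 = -4/7,  σ² = 18/7 − (-4/7)² = 110/49
Independent increments: Var[S_8] = 8·σ² = 8·(110/49) = 880/49

880/49


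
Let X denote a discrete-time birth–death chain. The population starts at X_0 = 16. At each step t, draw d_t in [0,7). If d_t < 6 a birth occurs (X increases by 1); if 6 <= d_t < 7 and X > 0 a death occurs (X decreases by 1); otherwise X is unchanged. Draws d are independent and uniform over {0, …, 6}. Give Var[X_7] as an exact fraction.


24/7

X can drop by at most 1 per step and X_0 = 16 > T = 7, so X_t >= 16 − t >= 9 > 0 for every t <= 7: the floor at 0 (the 'and X > 0' condition) never binds. Hence X_7 = X_0 + Σ_{t<7} Y_t with i.i.d. increments Y_t = y(d_t) ∈ {+1, −1, 0}.
Outcome values over d=0..6: [1, 1, 1, 1, 1, 1, -1]
Σy = 5, Σy² = 7, M = 7
μ = 5/7 = 5/7,  σ² = 7/7 − (5/7)² = 24/49
Independent increments: Var[X_7] = 7·σ² = 7·(24/49) = 24/7


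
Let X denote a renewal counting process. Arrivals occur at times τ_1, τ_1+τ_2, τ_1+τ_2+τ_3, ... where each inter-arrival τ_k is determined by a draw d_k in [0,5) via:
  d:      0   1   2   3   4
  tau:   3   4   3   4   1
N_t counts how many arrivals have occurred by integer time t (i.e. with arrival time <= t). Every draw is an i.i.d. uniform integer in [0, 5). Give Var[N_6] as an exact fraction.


Inter-arrival values over d=0..4: [3, 4, 3, 4, 1]
Each d has probability 1/5, so the pmf of τ is: f(1) = 1/5, f(3) = 2/5, f(4) = 2/5
Let p_n(j) = P(N_n = j), with p_0 = [1]. Condition on τ_1: p_n(0) = P(τ > n), and for j >= 1, p_n(j) = Σ_{k<=n} f(k)·p_{n−k}(j−1)
p_1 = [4/5, 1/5]  (j = 0..1)
p_2 = [4/5, 4/25, 1/25]  (j = 0..2)
p_3 = [2/5, 14/25, 4/125, 1/125]  (j = 0..3)
p_4 = [0, 4/5, 24/125, 4/625, 1/625]  (j = 0..4)
p_5 = [0, 16/25, 38/125, 34/625, 4/3125, 1/3125]  (j = 0..5)
p_6 = [0, 12/25, 52/125, 56/625, 44/3125, 4/15625, 1/15625]  (j = 0..6)
E[N_6] = Σ j·p_6(j) = 25606/15625;  E[N_6²] = Σ j²·p_6(j) = 49756/15625
Var[N_6] = 49756/15625 − (25606/15625)² = 121770264/244140625

121770264/244140625


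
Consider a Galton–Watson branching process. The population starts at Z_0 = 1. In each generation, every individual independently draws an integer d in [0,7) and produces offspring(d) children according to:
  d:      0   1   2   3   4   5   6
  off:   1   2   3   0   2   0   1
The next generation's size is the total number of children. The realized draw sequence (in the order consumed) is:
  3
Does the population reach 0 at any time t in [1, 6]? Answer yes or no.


yes

gen 0: Z_0=1, draws=[3], offspring=[0], Z_1=0
gen 1: Z_1=0, draws=[], offspring=[], Z_2=0
gen 2: Z_2=0, draws=[], offspring=[], Z_3=0
gen 3: Z_3=0, draws=[], offspring=[], Z_4=0
gen 4: Z_4=0, draws=[], offspring=[], Z_5=0
gen 5: Z_5=0, draws=[], offspring=[], Z_6=0


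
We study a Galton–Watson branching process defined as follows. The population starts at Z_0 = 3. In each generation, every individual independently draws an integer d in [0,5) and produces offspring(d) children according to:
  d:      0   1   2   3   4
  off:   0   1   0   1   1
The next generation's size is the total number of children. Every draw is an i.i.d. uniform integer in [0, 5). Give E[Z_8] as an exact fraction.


Outcome values over d=0..4: [0, 1, 0, 1, 1]
Σy = 3, Σy² = 3, M = 5
μ = 3/5 = 3/5,  σ² = 3/5 − (3/5)² = 6/25
E[Z_0] = 3
E[Z_1] = 3/5·E[Z_0] = 9/5
E[Z_2] = 3/5·E[Z_1] = 27/25
E[Z_3] = 3/5·E[Z_2] = 81/125
E[Z_4] = 3/5·E[Z_3] = 243/625
E[Z_5] = 3/5·E[Z_4] = 729/3125
E[Z_6] = 3/5·E[Z_5] = 2187/15625
E[Z_7] = 3/5·E[Z_6] = 6561/78125
E[Z_8] = 3/5·E[Z_7] = 19683/390625

19683/390625


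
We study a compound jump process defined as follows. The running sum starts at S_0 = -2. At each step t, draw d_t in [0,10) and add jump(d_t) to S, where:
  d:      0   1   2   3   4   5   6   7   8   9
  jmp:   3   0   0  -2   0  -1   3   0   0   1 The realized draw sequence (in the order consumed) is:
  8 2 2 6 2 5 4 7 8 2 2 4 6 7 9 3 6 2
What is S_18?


t=0: S=-2, d=8, jump=0, S_1=-2
t=1: S=-2, d=2, jump=0, S_2=-2
t=2: S=-2, d=2, jump=0, S_3=-2
t=3: S=-2, d=6, jump=3, S_4=1
t=4: S=1, d=2, jump=0, S_5=1
t=5: S=1, d=5, jump=-1, S_6=0
t=6: S=0, d=4, jump=0, S_7=0
t=7: S=0, d=7, jump=0, S_8=0
t=8: S=0, d=8, jump=0, S_9=0
t=9: S=0, d=2, jump=0, S_10=0
t=10: S=0, d=2, jump=0, S_11=0
t=11: S=0, d=4, jump=0, S_12=0
t=12: S=0, d=6, jump=3, S_13=3
t=13: S=3, d=7, jump=0, S_14=3
t=14: S=3, d=9, jump=1, S_15=4
t=15: S=4, d=3, jump=-2, S_16=2
t=16: S=2, d=6, jump=3, S_17=5
t=17: S=5, d=2, jump=0, S_18=5

5


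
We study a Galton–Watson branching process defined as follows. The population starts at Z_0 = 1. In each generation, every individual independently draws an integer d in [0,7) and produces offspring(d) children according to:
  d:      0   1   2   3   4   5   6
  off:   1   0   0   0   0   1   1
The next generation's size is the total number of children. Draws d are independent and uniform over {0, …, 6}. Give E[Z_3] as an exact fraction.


27/343

Outcome values over d=0..6: [1, 0, 0, 0, 0, 1, 1]
Σy = 3, Σy² = 3, M = 7
μ = 3/7 = 3/7,  σ² = 3/7 − (3/7)² = 12/49
E[Z_0] = 1
E[Z_1] = 3/7·E[Z_0] = 3/7
E[Z_2] = 3/7·E[Z_1] = 9/49
E[Z_3] = 3/7·E[Z_2] = 27/343


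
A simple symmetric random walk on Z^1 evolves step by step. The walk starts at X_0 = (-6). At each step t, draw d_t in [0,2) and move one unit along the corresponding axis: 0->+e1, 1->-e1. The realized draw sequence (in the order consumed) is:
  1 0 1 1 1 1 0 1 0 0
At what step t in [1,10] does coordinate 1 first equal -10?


6

t=0: X=(-6), d=1 → -e1, X_1=(-7)
t=1: X=(-7), d=0 → +e1, X_2=(-6)
t=2: X=(-6), d=1 → -e1, X_3=(-7)
t=3: X=(-7), d=1 → -e1, X_4=(-8)
t=4: X=(-8), d=1 → -e1, X_5=(-9)
t=5: X=(-9), d=1 → -e1, X_6=(-10)
t=6: X=(-10), d=0 → +e1, X_7=(-9)
t=7: X=(-9), d=1 → -e1, X_8=(-10)
t=8: X=(-10), d=0 → +e1, X_9=(-9)
t=9: X=(-9), d=0 → +e1, X_10=(-8)


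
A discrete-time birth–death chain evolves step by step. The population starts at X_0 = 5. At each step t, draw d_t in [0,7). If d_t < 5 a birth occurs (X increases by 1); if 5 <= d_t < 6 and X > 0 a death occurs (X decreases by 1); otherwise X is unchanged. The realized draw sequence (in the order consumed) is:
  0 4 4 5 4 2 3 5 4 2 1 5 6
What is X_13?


t=0: X=5, d=0 → birth, X_1=6
t=1: X=6, d=4 → birth, X_2=7
t=2: X=7, d=4 → birth, X_3=8
t=3: X=8, d=5 → death, X_4=7
t=4: X=7, d=4 → birth, X_5=8
t=5: X=8, d=2 → birth, X_6=9
t=6: X=9, d=3 → birth, X_7=10
t=7: X=10, d=5 → death, X_8=9
t=8: X=9, d=4 → birth, X_9=10
t=9: X=10, d=2 → birth, X_10=11
t=10: X=11, d=1 → birth, X_11=12
t=11: X=12, d=5 → death, X_12=11
t=12: X=11, d=6 → hold, X_13=11

11


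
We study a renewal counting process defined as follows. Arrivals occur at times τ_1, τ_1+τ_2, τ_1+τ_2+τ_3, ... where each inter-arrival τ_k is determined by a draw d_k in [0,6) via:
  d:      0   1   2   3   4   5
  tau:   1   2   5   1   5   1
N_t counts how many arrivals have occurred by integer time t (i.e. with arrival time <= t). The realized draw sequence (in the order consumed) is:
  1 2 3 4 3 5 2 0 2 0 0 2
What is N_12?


3

draw d_1=1: τ_1=2, arrival time A_1=2
draw d_2=2: τ_2=5, arrival time A_2=7
draw d_3=3: τ_3=1, arrival time A_3=8
draw d_4=4: τ_4=5, arrival time A_4=13
draw d_5=3: τ_5=1, arrival time A_5=14
draw d_6=5: τ_6=1, arrival time A_6=15
draw d_7=2: τ_7=5, arrival time A_7=20
draw d_8=0: τ_8=1, arrival time A_8=21
draw d_9=2: τ_9=5, arrival time A_9=26
draw d_10=0: τ_10=1, arrival time A_10=27
draw d_11=0: τ_11=1, arrival time A_11=28
draw d_12=2: τ_12=5, arrival time A_12=33
N_t over t=0..12: 0:0 1:0 2:1 3:1 4:1 5:1 6:1 7:2 8:3 9:3 10:3 11:3 12:3


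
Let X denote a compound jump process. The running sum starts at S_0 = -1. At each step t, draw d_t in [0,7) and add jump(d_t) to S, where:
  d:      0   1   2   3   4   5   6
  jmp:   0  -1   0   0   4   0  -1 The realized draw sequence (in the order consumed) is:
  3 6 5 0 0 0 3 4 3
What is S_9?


t=0: S=-1, d=3, jump=0, S_1=-1
t=1: S=-1, d=6, jump=-1, S_2=-2
t=2: S=-2, d=5, jump=0, S_3=-2
t=3: S=-2, d=0, jump=0, S_4=-2
t=4: S=-2, d=0, jump=0, S_5=-2
t=5: S=-2, d=0, jump=0, S_6=-2
t=6: S=-2, d=3, jump=0, S_7=-2
t=7: S=-2, d=4, jump=4, S_8=2
t=8: S=2, d=3, jump=0, S_9=2

2


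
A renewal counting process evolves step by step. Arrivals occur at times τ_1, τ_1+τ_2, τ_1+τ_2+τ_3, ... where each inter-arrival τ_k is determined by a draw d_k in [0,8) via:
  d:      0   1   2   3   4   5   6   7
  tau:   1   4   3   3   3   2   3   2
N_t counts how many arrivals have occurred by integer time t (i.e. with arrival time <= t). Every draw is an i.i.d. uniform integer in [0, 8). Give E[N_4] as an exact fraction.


5241/4096

Inter-arrival values over d=0..7: [1, 4, 3, 3, 3, 2, 3, 2]
Each d has probability 1/8, so the pmf of τ is: f(1) = 1/8, f(2) = 1/4, f(3) = 1/2, f(4) = 1/8
Renewal equation for m(n) = E[N_n]: condition on τ_1 = k (if k <= n, one arrival plus a fresh copy on the remaining n−k steps): m(n) = F(n) + Σ_{k<=n} f(k)·m(n−k), where F(n) = P(τ <= n) and m(0) = 0
m(1) = F(1) = 1/8
m(2) = F(2) + f(1)·m(1) = 3/8 + 1/8·1/8 = 25/64
m(3) = F(3) + f(1)·m(2) + f(2)·m(1) = 7/8 + 1/8·25/64 + 1/4·1/8 = 489/512
m(4) = F(4) + f(1)·m(3) + f(2)·m(2) + f(3)·m(1) = 1 + 1/8·489/512 + 1/4·25/64 + 1/2·1/8 = 5241/4096
E[N_4] = m(4) = 5241/4096


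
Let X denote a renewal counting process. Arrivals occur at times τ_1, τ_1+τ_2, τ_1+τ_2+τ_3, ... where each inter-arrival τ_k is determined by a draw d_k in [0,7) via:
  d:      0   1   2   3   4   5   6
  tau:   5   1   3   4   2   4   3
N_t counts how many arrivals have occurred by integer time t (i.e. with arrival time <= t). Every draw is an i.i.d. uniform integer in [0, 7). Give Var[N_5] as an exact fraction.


Inter-arrival values over d=0..6: [5, 1, 3, 4, 2, 4, 3]
Each d has probability 1/7, so the pmf of τ is: f(1) = 1/7, f(2) = 1/7, f(3) = 2/7, f(4) = 2/7, f(5) = 1/7
Let p_n(j) = P(N_n = j), with p_0 = [1]. Condition on τ_1: p_n(0) = P(τ > n), and for j >= 1, p_n(j) = Σ_{k<=n} f(k)·p_{n−k}(j−1)
p_1 = [6/7, 1/7]  (j = 0..1)
p_2 = [5/7, 13/49, 1/49]  (j = 0..2)
p_3 = [3/7, 25/49, 20/343, 1/343]  (j = 0..3)
p_4 = [1/7, 34/49, 52/343, 27/2401, 1/2401]  (j = 0..4)
p_5 = [0, 33/49, 99/343, 86/2401, 34/16807, 1/16807]  (j = 0..5)
E[N_5] = Σ j·p_5(j) = 22968/16807;  E[N_5²] = Σ j²·p_5(j) = 36710/16807
Var[N_5] = 36710/16807 − (22968/16807)² = 89455946/282475249

89455946/282475249


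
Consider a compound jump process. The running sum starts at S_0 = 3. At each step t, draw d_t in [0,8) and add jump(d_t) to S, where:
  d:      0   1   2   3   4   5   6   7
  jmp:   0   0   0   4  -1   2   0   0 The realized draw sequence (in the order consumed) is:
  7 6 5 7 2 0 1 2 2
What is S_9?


5

t=0: S=3, d=7, jump=0, S_1=3
t=1: S=3, d=6, jump=0, S_2=3
t=2: S=3, d=5, jump=2, S_3=5
t=3: S=5, d=7, jump=0, S_4=5
t=4: S=5, d=2, jump=0, S_5=5
t=5: S=5, d=0, jump=0, S_6=5
t=6: S=5, d=1, jump=0, S_7=5
t=7: S=5, d=2, jump=0, S_8=5
t=8: S=5, d=2, jump=0, S_9=5


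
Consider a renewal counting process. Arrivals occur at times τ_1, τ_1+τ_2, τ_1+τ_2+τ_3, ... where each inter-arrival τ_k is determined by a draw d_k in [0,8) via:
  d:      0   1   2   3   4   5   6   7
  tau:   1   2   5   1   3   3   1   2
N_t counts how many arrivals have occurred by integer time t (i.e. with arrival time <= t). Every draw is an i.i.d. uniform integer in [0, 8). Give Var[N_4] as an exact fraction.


Inter-arrival values over d=0..7: [1, 2, 5, 1, 3, 3, 1, 2]
Each d has probability 1/8, so the pmf of τ is: f(1) = 3/8, f(2) = 1/4, f(3) = 1/4, f(5) = 1/8
Let p_n(j) = P(N_n = j), with p_0 = [1]. Condition on τ_1: p_n(0) = P(τ > n), and for j >= 1, p_n(j) = Σ_{k<=n} f(k)·p_{n−k}(j−1)
p_1 = [5/8, 3/8]  (j = 0..1)
p_2 = [3/8, 31/64, 9/64]  (j = 0..2)
p_3 = [1/8, 35/64, 141/512, 27/512]  (j = 0..3)
p_4 = [1/8, 19/64, 215/512, 567/4096, 81/4096]  (j = 0..4)
E[N_4] = Σ j·p_4(j) = 6681/4096;  E[N_4²] = Σ j²·p_4(j) = 14495/4096
Var[N_4] = 14495/4096 − (6681/4096)² = 14735759/16777216

14735759/16777216


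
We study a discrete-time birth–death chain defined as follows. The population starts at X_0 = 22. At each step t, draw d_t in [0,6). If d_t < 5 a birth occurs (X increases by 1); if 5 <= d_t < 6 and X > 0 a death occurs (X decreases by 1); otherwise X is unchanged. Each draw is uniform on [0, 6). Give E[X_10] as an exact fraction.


X can drop by at most 1 per step and X_0 = 22 > T = 10, so X_t >= 22 − t >= 12 > 0 for every t <= 10: the floor at 0 (the 'and X > 0' condition) never binds. Hence X_10 = X_0 + Σ_{t<10} Y_t with i.i.d. increments Y_t = y(d_t) ∈ {+1, −1, 0}.
Outcome values over d=0..5: [1, 1, 1, 1, 1, -1]
Σy = 4, Σy² = 6, M = 6
μ = 4/6 = 2/3,  σ² = 6/6 − (2/3)² = 5/9
E[X_10] = 22 + 10·(2/3) = 86/3

86/3


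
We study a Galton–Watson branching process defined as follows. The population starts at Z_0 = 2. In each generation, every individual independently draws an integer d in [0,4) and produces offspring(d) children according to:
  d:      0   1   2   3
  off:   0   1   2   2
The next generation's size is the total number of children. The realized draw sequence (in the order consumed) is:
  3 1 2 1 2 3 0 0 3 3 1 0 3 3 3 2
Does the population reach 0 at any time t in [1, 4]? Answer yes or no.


gen 0: Z_0=2, draws=[3, 1], offspring=[2, 1], Z_1=3
gen 1: Z_1=3, draws=[2, 1, 2], offspring=[2, 1, 2], Z_2=5
gen 2: Z_2=5, draws=[3, 0, 0, 3, 3], offspring=[2, 0, 0, 2, 2], Z_3=6
gen 3: Z_3=6, draws=[1, 0, 3, 3, 3, 2], offspring=[1, 0, 2, 2, 2, 2], Z_4=9

no
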